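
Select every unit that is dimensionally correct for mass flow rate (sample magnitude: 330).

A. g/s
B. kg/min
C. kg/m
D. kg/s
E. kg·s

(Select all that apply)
A, B, D

mass flow rate has SI base units: kg / s

Checking each option against kg / s:
  A. g/s: ✓ matches
  B. kg/min: ✓ matches
  C. kg/m: ✗ does not match
  D. kg/s: ✓ matches
  E. kg·s: ✗ does not match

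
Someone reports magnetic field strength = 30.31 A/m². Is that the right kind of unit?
No

magnetic field strength has SI base units: A / m
A/m² does NOT reduce to A / m; a valid unit for magnetic field strength would be e.g. A/m.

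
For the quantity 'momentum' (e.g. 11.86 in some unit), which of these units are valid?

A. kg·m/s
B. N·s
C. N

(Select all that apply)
A, B

momentum has SI base units: kg * m / s

Checking each option against kg * m / s:
  A. kg·m/s: ✓ matches
  B. N·s: ✓ matches
  C. N: ✗ does not match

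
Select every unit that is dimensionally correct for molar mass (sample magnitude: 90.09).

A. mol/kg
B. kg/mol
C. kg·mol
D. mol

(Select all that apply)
B

molar mass has SI base units: kg / mol

Checking each option against kg / mol:
  A. mol/kg: ✗ does not match
  B. kg/mol: ✓ matches
  C. kg·mol: ✗ does not match
  D. mol: ✗ does not match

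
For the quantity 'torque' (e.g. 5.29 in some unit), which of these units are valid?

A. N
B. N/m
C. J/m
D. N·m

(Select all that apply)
D

torque has SI base units: kg * m^2 / s^2

Checking each option against kg * m^2 / s^2:
  A. N: ✗ does not match
  B. N/m: ✗ does not match
  C. J/m: ✗ does not match
  D. N·m: ✓ matches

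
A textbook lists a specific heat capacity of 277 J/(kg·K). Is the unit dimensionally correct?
Yes

specific heat capacity has SI base units: m^2 / (s^2 * K)
J/(kg·K) reduces to the same SI base units, so it is a valid unit for specific heat capacity.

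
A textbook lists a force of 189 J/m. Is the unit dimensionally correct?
Yes

force has SI base units: kg * m / s^2
J/m reduces to the same SI base units, so it is a valid unit for force.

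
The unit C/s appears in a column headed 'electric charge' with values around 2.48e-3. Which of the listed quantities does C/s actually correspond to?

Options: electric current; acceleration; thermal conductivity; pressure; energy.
electric current

electric charge should have units dimensionally equivalent to A * s (e.g. C).
The given unit 'C/s' reduces to A. Of the listed options, that is the dimensionality of electric current.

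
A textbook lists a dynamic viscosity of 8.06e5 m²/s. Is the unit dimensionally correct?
No

dynamic viscosity has SI base units: kg / (m * s)
m²/s does NOT reduce to kg / (m * s); a valid unit for dynamic viscosity would be e.g. Pa·s.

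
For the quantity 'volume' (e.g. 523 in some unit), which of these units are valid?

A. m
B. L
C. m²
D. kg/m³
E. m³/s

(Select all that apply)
B

volume has SI base units: m^3

Checking each option against m^3:
  A. m: ✗ does not match
  B. L: ✓ matches
  C. m²: ✗ does not match
  D. kg/m³: ✗ does not match
  E. m³/s: ✗ does not match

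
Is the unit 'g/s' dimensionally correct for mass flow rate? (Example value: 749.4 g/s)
Yes

mass flow rate has SI base units: kg / s
g/s reduces to the same SI base units, so it is a valid unit for mass flow rate.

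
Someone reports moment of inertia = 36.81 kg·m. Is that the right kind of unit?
No

moment of inertia has SI base units: kg * m^2
kg·m does NOT reduce to kg * m^2; a valid unit for moment of inertia would be e.g. kg·m².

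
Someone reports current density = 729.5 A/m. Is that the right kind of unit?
No

current density has SI base units: A / m^2
A/m does NOT reduce to A / m^2; a valid unit for current density would be e.g. A/m².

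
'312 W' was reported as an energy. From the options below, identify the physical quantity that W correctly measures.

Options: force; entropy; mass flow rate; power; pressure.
power

energy should have units dimensionally equivalent to kg * m^2 / s^2 (e.g. J).
The given unit 'W' reduces to kg * m^2 / s^3. Of the listed options, that is the dimensionality of power.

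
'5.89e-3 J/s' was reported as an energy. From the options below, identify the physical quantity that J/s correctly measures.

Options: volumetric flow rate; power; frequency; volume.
power

energy should have units dimensionally equivalent to kg * m^2 / s^2 (e.g. J).
The given unit 'J/s' reduces to kg * m^2 / s^3. Of the listed options, that is the dimensionality of power.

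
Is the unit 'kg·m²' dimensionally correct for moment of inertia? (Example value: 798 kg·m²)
Yes

moment of inertia has SI base units: kg * m^2
kg·m² reduces to the same SI base units, so it is a valid unit for moment of inertia.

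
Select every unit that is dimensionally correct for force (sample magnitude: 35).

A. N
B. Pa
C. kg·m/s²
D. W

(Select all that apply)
A, C

force has SI base units: kg * m / s^2

Checking each option against kg * m / s^2:
  A. N: ✓ matches
  B. Pa: ✗ does not match
  C. kg·m/s²: ✓ matches
  D. W: ✗ does not match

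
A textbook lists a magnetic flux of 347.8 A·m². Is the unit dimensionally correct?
No

magnetic flux has SI base units: kg * m^2 / (A * s^2)
A·m² does NOT reduce to kg * m^2 / (A * s^2); a valid unit for magnetic flux would be e.g. Wb.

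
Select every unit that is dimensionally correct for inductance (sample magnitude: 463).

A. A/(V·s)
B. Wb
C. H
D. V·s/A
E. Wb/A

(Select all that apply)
C, D, E

inductance has SI base units: kg * m^2 / (A^2 * s^2)

Checking each option against kg * m^2 / (A^2 * s^2):
  A. A/(V·s): ✗ does not match
  B. Wb: ✗ does not match
  C. H: ✓ matches
  D. V·s/A: ✓ matches
  E. Wb/A: ✓ matches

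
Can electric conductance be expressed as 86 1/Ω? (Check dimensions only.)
Yes

electric conductance has SI base units: A^2 * s^3 / (kg * m^2)
1/Ω reduces to the same SI base units, so it is a valid unit for electric conductance.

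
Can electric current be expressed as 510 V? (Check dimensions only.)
No

electric current has SI base units: A
V does NOT reduce to A; a valid unit for electric current would be e.g. A.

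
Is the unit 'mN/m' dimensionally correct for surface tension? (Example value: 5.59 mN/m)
Yes

surface tension has SI base units: kg / s^2
mN/m reduces to the same SI base units, so it is a valid unit for surface tension.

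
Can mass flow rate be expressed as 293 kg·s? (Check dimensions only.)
No

mass flow rate has SI base units: kg / s
kg·s does NOT reduce to kg / s; a valid unit for mass flow rate would be e.g. kg/s.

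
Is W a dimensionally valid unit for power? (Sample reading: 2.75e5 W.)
Yes

power has SI base units: kg * m^2 / s^3
W reduces to the same SI base units, so it is a valid unit for power.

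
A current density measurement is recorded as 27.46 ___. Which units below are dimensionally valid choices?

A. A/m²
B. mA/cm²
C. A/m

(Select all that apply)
A, B

current density has SI base units: A / m^2

Checking each option against A / m^2:
  A. A/m²: ✓ matches
  B. mA/cm²: ✓ matches
  C. A/m: ✗ does not match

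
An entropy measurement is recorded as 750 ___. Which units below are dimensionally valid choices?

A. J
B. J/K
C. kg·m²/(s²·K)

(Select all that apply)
B, C

entropy has SI base units: kg * m^2 / (s^2 * K)

Checking each option against kg * m^2 / (s^2 * K):
  A. J: ✗ does not match
  B. J/K: ✓ matches
  C. kg·m²/(s²·K): ✓ matches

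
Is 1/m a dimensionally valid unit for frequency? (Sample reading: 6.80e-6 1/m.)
No

frequency has SI base units: 1 / s
1/m does NOT reduce to 1 / s; a valid unit for frequency would be e.g. Hz.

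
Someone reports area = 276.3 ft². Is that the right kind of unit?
Yes

area has SI base units: m^2
ft² reduces to the same SI base units, so it is a valid unit for area.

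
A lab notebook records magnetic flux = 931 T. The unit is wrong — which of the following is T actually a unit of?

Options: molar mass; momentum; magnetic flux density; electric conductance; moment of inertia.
magnetic flux density

magnetic flux should have units dimensionally equivalent to kg * m^2 / (A * s^2) (e.g. Wb).
The given unit 'T' reduces to kg / (A * s^2). Of the listed options, that is the dimensionality of magnetic flux density.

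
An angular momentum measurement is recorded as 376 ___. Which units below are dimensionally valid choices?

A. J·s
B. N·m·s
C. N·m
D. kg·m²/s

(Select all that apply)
A, B, D

angular momentum has SI base units: kg * m^2 / s

Checking each option against kg * m^2 / s:
  A. J·s: ✓ matches
  B. N·m·s: ✓ matches
  C. N·m: ✗ does not match
  D. kg·m²/s: ✓ matches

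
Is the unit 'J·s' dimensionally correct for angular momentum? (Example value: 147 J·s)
Yes

angular momentum has SI base units: kg * m^2 / s
J·s reduces to the same SI base units, so it is a valid unit for angular momentum.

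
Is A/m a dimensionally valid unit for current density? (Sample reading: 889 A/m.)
No

current density has SI base units: A / m^2
A/m does NOT reduce to A / m^2; a valid unit for current density would be e.g. A/m².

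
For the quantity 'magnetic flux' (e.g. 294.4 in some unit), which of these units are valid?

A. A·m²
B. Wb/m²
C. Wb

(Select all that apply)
C

magnetic flux has SI base units: kg * m^2 / (A * s^2)

Checking each option against kg * m^2 / (A * s^2):
  A. A·m²: ✗ does not match
  B. Wb/m²: ✗ does not match
  C. Wb: ✓ matches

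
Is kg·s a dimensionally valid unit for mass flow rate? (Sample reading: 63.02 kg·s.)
No

mass flow rate has SI base units: kg / s
kg·s does NOT reduce to kg / s; a valid unit for mass flow rate would be e.g. kg/s.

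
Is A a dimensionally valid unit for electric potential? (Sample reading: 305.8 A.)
No

electric potential has SI base units: kg * m^2 / (A * s^3)
A does NOT reduce to kg * m^2 / (A * s^3); a valid unit for electric potential would be e.g. V.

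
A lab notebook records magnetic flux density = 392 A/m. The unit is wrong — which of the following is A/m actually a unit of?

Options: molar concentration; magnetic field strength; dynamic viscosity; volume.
magnetic field strength

magnetic flux density should have units dimensionally equivalent to kg / (A * s^2) (e.g. T).
The given unit 'A/m' reduces to A / m. Of the listed options, that is the dimensionality of magnetic field strength.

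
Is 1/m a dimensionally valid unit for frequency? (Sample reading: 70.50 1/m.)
No

frequency has SI base units: 1 / s
1/m does NOT reduce to 1 / s; a valid unit for frequency would be e.g. Hz.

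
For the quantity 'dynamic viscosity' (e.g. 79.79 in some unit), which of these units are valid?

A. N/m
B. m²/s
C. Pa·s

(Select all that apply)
C

dynamic viscosity has SI base units: kg / (m * s)

Checking each option against kg / (m * s):
  A. N/m: ✗ does not match
  B. m²/s: ✗ does not match
  C. Pa·s: ✓ matches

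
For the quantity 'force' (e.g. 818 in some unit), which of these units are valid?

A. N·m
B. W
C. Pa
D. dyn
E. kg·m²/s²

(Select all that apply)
D

force has SI base units: kg * m / s^2

Checking each option against kg * m / s^2:
  A. N·m: ✗ does not match
  B. W: ✗ does not match
  C. Pa: ✗ does not match
  D. dyn: ✓ matches
  E. kg·m²/s²: ✗ does not match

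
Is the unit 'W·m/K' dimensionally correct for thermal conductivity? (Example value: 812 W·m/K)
No

thermal conductivity has SI base units: kg * m / (s^3 * K)
W·m/K does NOT reduce to kg * m / (s^3 * K); a valid unit for thermal conductivity would be e.g. W/(m·K).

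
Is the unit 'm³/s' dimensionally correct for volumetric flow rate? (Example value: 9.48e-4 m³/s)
Yes

volumetric flow rate has SI base units: m^3 / s
m³/s reduces to the same SI base units, so it is a valid unit for volumetric flow rate.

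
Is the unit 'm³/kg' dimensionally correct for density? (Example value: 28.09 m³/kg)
No

density has SI base units: kg / m^3
m³/kg does NOT reduce to kg / m^3; a valid unit for density would be e.g. kg/m³.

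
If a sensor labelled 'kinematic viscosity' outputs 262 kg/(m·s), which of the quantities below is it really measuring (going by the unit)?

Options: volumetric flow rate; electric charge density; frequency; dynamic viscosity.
dynamic viscosity

kinematic viscosity should have units dimensionally equivalent to m^2 / s (e.g. m²/s).
The given unit 'kg/(m·s)' reduces to kg / (m * s). Of the listed options, that is the dimensionality of dynamic viscosity.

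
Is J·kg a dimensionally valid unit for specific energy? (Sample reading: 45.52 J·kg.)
No

specific energy has SI base units: m^2 / s^2
J·kg does NOT reduce to m^2 / s^2; a valid unit for specific energy would be e.g. J/kg.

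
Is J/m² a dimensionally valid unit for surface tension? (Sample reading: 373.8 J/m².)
Yes

surface tension has SI base units: kg / s^2
J/m² reduces to the same SI base units, so it is a valid unit for surface tension.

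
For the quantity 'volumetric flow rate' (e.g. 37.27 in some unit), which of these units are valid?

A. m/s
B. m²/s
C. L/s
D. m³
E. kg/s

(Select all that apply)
C

volumetric flow rate has SI base units: m^3 / s

Checking each option against m^3 / s:
  A. m/s: ✗ does not match
  B. m²/s: ✗ does not match
  C. L/s: ✓ matches
  D. m³: ✗ does not match
  E. kg/s: ✗ does not match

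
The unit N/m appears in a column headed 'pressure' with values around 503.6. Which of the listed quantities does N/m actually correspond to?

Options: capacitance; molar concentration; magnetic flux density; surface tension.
surface tension

pressure should have units dimensionally equivalent to kg / (m * s^2) (e.g. Pa).
The given unit 'N/m' reduces to kg / s^2. Of the listed options, that is the dimensionality of surface tension.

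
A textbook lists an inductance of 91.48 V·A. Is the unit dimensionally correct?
No

inductance has SI base units: kg * m^2 / (A^2 * s^2)
V·A does NOT reduce to kg * m^2 / (A^2 * s^2); a valid unit for inductance would be e.g. H.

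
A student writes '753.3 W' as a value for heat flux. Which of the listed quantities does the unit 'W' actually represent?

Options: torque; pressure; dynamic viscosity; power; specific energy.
power

heat flux should have units dimensionally equivalent to kg / s^3 (e.g. W/m²).
The given unit 'W' reduces to kg * m^2 / s^3. Of the listed options, that is the dimensionality of power.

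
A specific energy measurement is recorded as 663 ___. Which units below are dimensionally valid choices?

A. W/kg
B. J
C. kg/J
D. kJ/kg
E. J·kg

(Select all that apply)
D

specific energy has SI base units: m^2 / s^2

Checking each option against m^2 / s^2:
  A. W/kg: ✗ does not match
  B. J: ✗ does not match
  C. kg/J: ✗ does not match
  D. kJ/kg: ✓ matches
  E. J·kg: ✗ does not match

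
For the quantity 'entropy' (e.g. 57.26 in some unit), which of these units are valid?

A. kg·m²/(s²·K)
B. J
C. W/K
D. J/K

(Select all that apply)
A, D

entropy has SI base units: kg * m^2 / (s^2 * K)

Checking each option against kg * m^2 / (s^2 * K):
  A. kg·m²/(s²·K): ✓ matches
  B. J: ✗ does not match
  C. W/K: ✗ does not match
  D. J/K: ✓ matches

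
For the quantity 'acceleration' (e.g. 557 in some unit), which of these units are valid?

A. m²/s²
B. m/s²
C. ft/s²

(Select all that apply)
B, C

acceleration has SI base units: m / s^2

Checking each option against m / s^2:
  A. m²/s²: ✗ does not match
  B. m/s²: ✓ matches
  C. ft/s²: ✓ matches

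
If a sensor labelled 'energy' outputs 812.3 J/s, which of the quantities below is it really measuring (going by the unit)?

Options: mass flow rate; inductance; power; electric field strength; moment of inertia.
power

energy should have units dimensionally equivalent to kg * m^2 / s^2 (e.g. J).
The given unit 'J/s' reduces to kg * m^2 / s^3. Of the listed options, that is the dimensionality of power.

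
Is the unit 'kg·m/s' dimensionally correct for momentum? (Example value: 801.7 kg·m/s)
Yes

momentum has SI base units: kg * m / s
kg·m/s reduces to the same SI base units, so it is a valid unit for momentum.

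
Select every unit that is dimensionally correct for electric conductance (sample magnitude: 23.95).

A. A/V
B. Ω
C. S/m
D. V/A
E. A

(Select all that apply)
A

electric conductance has SI base units: A^2 * s^3 / (kg * m^2)

Checking each option against A^2 * s^3 / (kg * m^2):
  A. A/V: ✓ matches
  B. Ω: ✗ does not match
  C. S/m: ✗ does not match
  D. V/A: ✗ does not match
  E. A: ✗ does not match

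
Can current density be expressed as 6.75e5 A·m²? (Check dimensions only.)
No

current density has SI base units: A / m^2
A·m² does NOT reduce to A / m^2; a valid unit for current density would be e.g. A/m².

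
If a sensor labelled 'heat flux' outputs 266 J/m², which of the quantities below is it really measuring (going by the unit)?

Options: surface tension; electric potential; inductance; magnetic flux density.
surface tension

heat flux should have units dimensionally equivalent to kg / s^3 (e.g. W/m²).
The given unit 'J/m²' reduces to kg / s^2. Of the listed options, that is the dimensionality of surface tension.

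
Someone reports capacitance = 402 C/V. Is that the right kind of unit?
Yes

capacitance has SI base units: A^2 * s^4 / (kg * m^2)
C/V reduces to the same SI base units, so it is a valid unit for capacitance.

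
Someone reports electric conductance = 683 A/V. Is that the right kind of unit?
Yes

electric conductance has SI base units: A^2 * s^3 / (kg * m^2)
A/V reduces to the same SI base units, so it is a valid unit for electric conductance.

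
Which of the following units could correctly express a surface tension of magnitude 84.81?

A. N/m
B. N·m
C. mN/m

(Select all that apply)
A, C

surface tension has SI base units: kg / s^2

Checking each option against kg / s^2:
  A. N/m: ✓ matches
  B. N·m: ✗ does not match
  C. mN/m: ✓ matches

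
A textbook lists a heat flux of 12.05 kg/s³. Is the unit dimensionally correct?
Yes

heat flux has SI base units: kg / s^3
kg/s³ reduces to the same SI base units, so it is a valid unit for heat flux.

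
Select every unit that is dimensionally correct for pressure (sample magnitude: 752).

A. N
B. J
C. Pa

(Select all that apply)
C

pressure has SI base units: kg / (m * s^2)

Checking each option against kg / (m * s^2):
  A. N: ✗ does not match
  B. J: ✗ does not match
  C. Pa: ✓ matches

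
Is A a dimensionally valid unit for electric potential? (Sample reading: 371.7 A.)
No

electric potential has SI base units: kg * m^2 / (A * s^3)
A does NOT reduce to kg * m^2 / (A * s^3); a valid unit for electric potential would be e.g. V.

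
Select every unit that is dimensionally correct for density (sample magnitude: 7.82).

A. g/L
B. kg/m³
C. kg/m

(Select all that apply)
A, B

density has SI base units: kg / m^3

Checking each option against kg / m^3:
  A. g/L: ✓ matches
  B. kg/m³: ✓ matches
  C. kg/m: ✗ does not match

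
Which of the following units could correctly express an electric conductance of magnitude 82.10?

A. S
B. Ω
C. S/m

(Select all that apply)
A

electric conductance has SI base units: A^2 * s^3 / (kg * m^2)

Checking each option against A^2 * s^3 / (kg * m^2):
  A. S: ✓ matches
  B. Ω: ✗ does not match
  C. S/m: ✗ does not match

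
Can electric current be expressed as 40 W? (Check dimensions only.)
No

electric current has SI base units: A
W does NOT reduce to A; a valid unit for electric current would be e.g. A.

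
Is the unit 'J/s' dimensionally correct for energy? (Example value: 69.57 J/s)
No

energy has SI base units: kg * m^2 / s^2
J/s does NOT reduce to kg * m^2 / s^2; a valid unit for energy would be e.g. J.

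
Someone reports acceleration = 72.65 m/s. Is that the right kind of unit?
No

acceleration has SI base units: m / s^2
m/s does NOT reduce to m / s^2; a valid unit for acceleration would be e.g. m/s².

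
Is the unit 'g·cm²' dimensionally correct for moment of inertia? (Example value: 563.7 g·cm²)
Yes

moment of inertia has SI base units: kg * m^2
g·cm² reduces to the same SI base units, so it is a valid unit for moment of inertia.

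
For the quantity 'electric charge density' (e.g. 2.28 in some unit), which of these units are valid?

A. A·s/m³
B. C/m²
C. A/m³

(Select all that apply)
A

electric charge density has SI base units: A * s / m^3

Checking each option against A * s / m^3:
  A. A·s/m³: ✓ matches
  B. C/m²: ✗ does not match
  C. A/m³: ✗ does not match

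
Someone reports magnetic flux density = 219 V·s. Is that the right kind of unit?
No

magnetic flux density has SI base units: kg / (A * s^2)
V·s does NOT reduce to kg / (A * s^2); a valid unit for magnetic flux density would be e.g. T.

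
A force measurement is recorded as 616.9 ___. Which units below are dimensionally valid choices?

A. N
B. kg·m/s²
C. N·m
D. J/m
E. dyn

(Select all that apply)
A, B, D, E

force has SI base units: kg * m / s^2

Checking each option against kg * m / s^2:
  A. N: ✓ matches
  B. kg·m/s²: ✓ matches
  C. N·m: ✗ does not match
  D. J/m: ✓ matches
  E. dyn: ✓ matches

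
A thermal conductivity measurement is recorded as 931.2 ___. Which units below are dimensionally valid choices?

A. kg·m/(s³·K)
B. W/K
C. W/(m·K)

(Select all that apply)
A, C

thermal conductivity has SI base units: kg * m / (s^3 * K)

Checking each option against kg * m / (s^3 * K):
  A. kg·m/(s³·K): ✓ matches
  B. W/K: ✗ does not match
  C. W/(m·K): ✓ matches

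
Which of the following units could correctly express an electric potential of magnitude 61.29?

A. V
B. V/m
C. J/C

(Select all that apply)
A, C

electric potential has SI base units: kg * m^2 / (A * s^3)

Checking each option against kg * m^2 / (A * s^3):
  A. V: ✓ matches
  B. V/m: ✗ does not match
  C. J/C: ✓ matches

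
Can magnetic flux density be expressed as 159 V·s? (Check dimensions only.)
No

magnetic flux density has SI base units: kg / (A * s^2)
V·s does NOT reduce to kg / (A * s^2); a valid unit for magnetic flux density would be e.g. T.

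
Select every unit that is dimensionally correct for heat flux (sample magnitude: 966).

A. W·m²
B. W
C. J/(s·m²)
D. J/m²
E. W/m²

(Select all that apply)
C, E

heat flux has SI base units: kg / s^3

Checking each option against kg / s^3:
  A. W·m²: ✗ does not match
  B. W: ✗ does not match
  C. J/(s·m²): ✓ matches
  D. J/m²: ✗ does not match
  E. W/m²: ✓ matches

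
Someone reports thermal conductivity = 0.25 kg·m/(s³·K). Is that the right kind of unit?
Yes

thermal conductivity has SI base units: kg * m / (s^3 * K)
kg·m/(s³·K) reduces to the same SI base units, so it is a valid unit for thermal conductivity.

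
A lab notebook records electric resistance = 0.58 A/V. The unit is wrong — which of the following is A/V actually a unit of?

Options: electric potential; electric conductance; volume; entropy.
electric conductance

electric resistance should have units dimensionally equivalent to kg * m^2 / (A^2 * s^3) (e.g. Ω).
The given unit 'A/V' reduces to A^2 * s^3 / (kg * m^2). Of the listed options, that is the dimensionality of electric conductance.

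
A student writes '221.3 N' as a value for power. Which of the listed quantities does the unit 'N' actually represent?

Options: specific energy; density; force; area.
force

power should have units dimensionally equivalent to kg * m^2 / s^3 (e.g. W).
The given unit 'N' reduces to kg * m / s^2. Of the listed options, that is the dimensionality of force.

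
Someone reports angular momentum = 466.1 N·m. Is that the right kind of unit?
No

angular momentum has SI base units: kg * m^2 / s
N·m does NOT reduce to kg * m^2 / s; a valid unit for angular momentum would be e.g. kg·m²/s.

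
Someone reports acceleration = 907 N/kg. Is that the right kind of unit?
Yes

acceleration has SI base units: m / s^2
N/kg reduces to the same SI base units, so it is a valid unit for acceleration.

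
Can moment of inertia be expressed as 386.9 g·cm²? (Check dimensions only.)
Yes

moment of inertia has SI base units: kg * m^2
g·cm² reduces to the same SI base units, so it is a valid unit for moment of inertia.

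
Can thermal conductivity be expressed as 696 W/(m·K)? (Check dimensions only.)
Yes

thermal conductivity has SI base units: kg * m / (s^3 * K)
W/(m·K) reduces to the same SI base units, so it is a valid unit for thermal conductivity.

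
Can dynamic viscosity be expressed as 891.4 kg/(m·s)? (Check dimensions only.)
Yes

dynamic viscosity has SI base units: kg / (m * s)
kg/(m·s) reduces to the same SI base units, so it is a valid unit for dynamic viscosity.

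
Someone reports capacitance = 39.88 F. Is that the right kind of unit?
Yes

capacitance has SI base units: A^2 * s^4 / (kg * m^2)
F reduces to the same SI base units, so it is a valid unit for capacitance.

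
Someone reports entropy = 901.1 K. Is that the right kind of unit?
No

entropy has SI base units: kg * m^2 / (s^2 * K)
K does NOT reduce to kg * m^2 / (s^2 * K); a valid unit for entropy would be e.g. J/K.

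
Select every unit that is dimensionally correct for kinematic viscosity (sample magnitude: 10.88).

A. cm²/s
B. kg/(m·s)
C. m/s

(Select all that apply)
A

kinematic viscosity has SI base units: m^2 / s

Checking each option against m^2 / s:
  A. cm²/s: ✓ matches
  B. kg/(m·s): ✗ does not match
  C. m/s: ✗ does not match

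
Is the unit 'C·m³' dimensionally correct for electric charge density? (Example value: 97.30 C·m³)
No

electric charge density has SI base units: A * s / m^3
C·m³ does NOT reduce to A * s / m^3; a valid unit for electric charge density would be e.g. C/m³.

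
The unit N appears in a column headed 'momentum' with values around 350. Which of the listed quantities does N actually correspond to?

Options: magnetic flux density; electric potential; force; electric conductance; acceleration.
force

momentum should have units dimensionally equivalent to kg * m / s (e.g. kg·m/s).
The given unit 'N' reduces to kg * m / s^2. Of the listed options, that is the dimensionality of force.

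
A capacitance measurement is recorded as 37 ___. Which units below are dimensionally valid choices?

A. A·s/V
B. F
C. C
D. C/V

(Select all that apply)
A, B, D

capacitance has SI base units: A^2 * s^4 / (kg * m^2)

Checking each option against A^2 * s^4 / (kg * m^2):
  A. A·s/V: ✓ matches
  B. F: ✓ matches
  C. C: ✗ does not match
  D. C/V: ✓ matches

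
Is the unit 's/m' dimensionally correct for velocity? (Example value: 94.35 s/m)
No

velocity has SI base units: m / s
s/m does NOT reduce to m / s; a valid unit for velocity would be e.g. m/s.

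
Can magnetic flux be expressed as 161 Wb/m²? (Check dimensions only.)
No

magnetic flux has SI base units: kg * m^2 / (A * s^2)
Wb/m² does NOT reduce to kg * m^2 / (A * s^2); a valid unit for magnetic flux would be e.g. Wb.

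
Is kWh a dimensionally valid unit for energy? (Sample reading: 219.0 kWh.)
Yes

energy has SI base units: kg * m^2 / s^2
kWh reduces to the same SI base units, so it is a valid unit for energy.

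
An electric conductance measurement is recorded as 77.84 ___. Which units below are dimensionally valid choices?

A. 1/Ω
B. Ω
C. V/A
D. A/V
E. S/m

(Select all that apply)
A, D

electric conductance has SI base units: A^2 * s^3 / (kg * m^2)

Checking each option against A^2 * s^3 / (kg * m^2):
  A. 1/Ω: ✓ matches
  B. Ω: ✗ does not match
  C. V/A: ✗ does not match
  D. A/V: ✓ matches
  E. S/m: ✗ does not match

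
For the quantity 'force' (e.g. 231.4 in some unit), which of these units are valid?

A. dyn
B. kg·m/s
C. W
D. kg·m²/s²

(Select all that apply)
A

force has SI base units: kg * m / s^2

Checking each option against kg * m / s^2:
  A. dyn: ✓ matches
  B. kg·m/s: ✗ does not match
  C. W: ✗ does not match
  D. kg·m²/s²: ✗ does not match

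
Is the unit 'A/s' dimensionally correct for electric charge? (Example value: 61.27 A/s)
No

electric charge has SI base units: A * s
A/s does NOT reduce to A * s; a valid unit for electric charge would be e.g. C.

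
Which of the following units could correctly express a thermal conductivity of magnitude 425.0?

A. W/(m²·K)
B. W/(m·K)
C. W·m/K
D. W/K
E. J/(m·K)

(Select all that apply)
B

thermal conductivity has SI base units: kg * m / (s^3 * K)

Checking each option against kg * m / (s^3 * K):
  A. W/(m²·K): ✗ does not match
  B. W/(m·K): ✓ matches
  C. W·m/K: ✗ does not match
  D. W/K: ✗ does not match
  E. J/(m·K): ✗ does not match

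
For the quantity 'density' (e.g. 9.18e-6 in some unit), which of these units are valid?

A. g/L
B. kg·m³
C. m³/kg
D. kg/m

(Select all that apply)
A

density has SI base units: kg / m^3

Checking each option against kg / m^3:
  A. g/L: ✓ matches
  B. kg·m³: ✗ does not match
  C. m³/kg: ✗ does not match
  D. kg/m: ✗ does not match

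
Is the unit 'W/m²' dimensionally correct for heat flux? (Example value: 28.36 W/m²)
Yes

heat flux has SI base units: kg / s^3
W/m² reduces to the same SI base units, so it is a valid unit for heat flux.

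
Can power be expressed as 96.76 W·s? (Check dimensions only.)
No

power has SI base units: kg * m^2 / s^3
W·s does NOT reduce to kg * m^2 / s^3; a valid unit for power would be e.g. W.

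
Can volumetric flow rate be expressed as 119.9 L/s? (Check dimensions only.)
Yes

volumetric flow rate has SI base units: m^3 / s
L/s reduces to the same SI base units, so it is a valid unit for volumetric flow rate.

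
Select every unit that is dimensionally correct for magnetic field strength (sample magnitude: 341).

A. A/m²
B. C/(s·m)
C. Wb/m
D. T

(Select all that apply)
B

magnetic field strength has SI base units: A / m

Checking each option against A / m:
  A. A/m²: ✗ does not match
  B. C/(s·m): ✓ matches
  C. Wb/m: ✗ does not match
  D. T: ✗ does not match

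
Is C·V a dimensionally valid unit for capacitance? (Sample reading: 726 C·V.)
No

capacitance has SI base units: A^2 * s^4 / (kg * m^2)
C·V does NOT reduce to A^2 * s^4 / (kg * m^2); a valid unit for capacitance would be e.g. F.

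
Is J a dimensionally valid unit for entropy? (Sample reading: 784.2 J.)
No

entropy has SI base units: kg * m^2 / (s^2 * K)
J does NOT reduce to kg * m^2 / (s^2 * K); a valid unit for entropy would be e.g. J/K.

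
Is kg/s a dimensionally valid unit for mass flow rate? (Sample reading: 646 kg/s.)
Yes

mass flow rate has SI base units: kg / s
kg/s reduces to the same SI base units, so it is a valid unit for mass flow rate.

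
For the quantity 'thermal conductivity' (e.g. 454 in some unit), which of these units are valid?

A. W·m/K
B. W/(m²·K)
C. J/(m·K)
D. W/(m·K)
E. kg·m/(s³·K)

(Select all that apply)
D, E

thermal conductivity has SI base units: kg * m / (s^3 * K)

Checking each option against kg * m / (s^3 * K):
  A. W·m/K: ✗ does not match
  B. W/(m²·K): ✗ does not match
  C. J/(m·K): ✗ does not match
  D. W/(m·K): ✓ matches
  E. kg·m/(s³·K): ✓ matches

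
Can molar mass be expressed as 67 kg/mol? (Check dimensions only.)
Yes

molar mass has SI base units: kg / mol
kg/mol reduces to the same SI base units, so it is a valid unit for molar mass.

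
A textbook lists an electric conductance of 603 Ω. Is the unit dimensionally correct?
No

electric conductance has SI base units: A^2 * s^3 / (kg * m^2)
Ω does NOT reduce to A^2 * s^3 / (kg * m^2); a valid unit for electric conductance would be e.g. S.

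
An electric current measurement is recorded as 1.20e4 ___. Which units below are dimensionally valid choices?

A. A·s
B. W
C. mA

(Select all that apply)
C

electric current has SI base units: A

Checking each option against A:
  A. A·s: ✗ does not match
  B. W: ✗ does not match
  C. mA: ✓ matches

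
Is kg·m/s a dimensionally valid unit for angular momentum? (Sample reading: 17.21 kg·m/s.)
No

angular momentum has SI base units: kg * m^2 / s
kg·m/s does NOT reduce to kg * m^2 / s; a valid unit for angular momentum would be e.g. kg·m²/s.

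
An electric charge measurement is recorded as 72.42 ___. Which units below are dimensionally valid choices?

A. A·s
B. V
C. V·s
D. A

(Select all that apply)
A

electric charge has SI base units: A * s

Checking each option against A * s:
  A. A·s: ✓ matches
  B. V: ✗ does not match
  C. V·s: ✗ does not match
  D. A: ✗ does not match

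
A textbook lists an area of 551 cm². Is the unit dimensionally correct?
Yes

area has SI base units: m^2
cm² reduces to the same SI base units, so it is a valid unit for area.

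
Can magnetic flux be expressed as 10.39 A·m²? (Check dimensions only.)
No

magnetic flux has SI base units: kg * m^2 / (A * s^2)
A·m² does NOT reduce to kg * m^2 / (A * s^2); a valid unit for magnetic flux would be e.g. Wb.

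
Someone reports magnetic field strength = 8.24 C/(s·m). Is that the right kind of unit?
Yes

magnetic field strength has SI base units: A / m
C/(s·m) reduces to the same SI base units, so it is a valid unit for magnetic field strength.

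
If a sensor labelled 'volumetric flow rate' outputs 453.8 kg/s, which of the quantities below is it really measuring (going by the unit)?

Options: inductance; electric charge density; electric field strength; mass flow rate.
mass flow rate

volumetric flow rate should have units dimensionally equivalent to m^3 / s (e.g. m³/s).
The given unit 'kg/s' reduces to kg / s. Of the listed options, that is the dimensionality of mass flow rate.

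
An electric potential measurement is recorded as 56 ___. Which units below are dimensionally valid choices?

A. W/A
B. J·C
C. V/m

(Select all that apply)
A

electric potential has SI base units: kg * m^2 / (A * s^3)

Checking each option against kg * m^2 / (A * s^3):
  A. W/A: ✓ matches
  B. J·C: ✗ does not match
  C. V/m: ✗ does not match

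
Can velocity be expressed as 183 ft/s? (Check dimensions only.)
Yes

velocity has SI base units: m / s
ft/s reduces to the same SI base units, so it is a valid unit for velocity.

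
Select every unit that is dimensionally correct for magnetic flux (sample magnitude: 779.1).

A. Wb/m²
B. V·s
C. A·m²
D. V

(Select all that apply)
B

magnetic flux has SI base units: kg * m^2 / (A * s^2)

Checking each option against kg * m^2 / (A * s^2):
  A. Wb/m²: ✗ does not match
  B. V·s: ✓ matches
  C. A·m²: ✗ does not match
  D. V: ✗ does not match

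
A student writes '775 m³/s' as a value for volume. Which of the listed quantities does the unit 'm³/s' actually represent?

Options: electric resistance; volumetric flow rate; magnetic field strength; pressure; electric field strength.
volumetric flow rate

volume should have units dimensionally equivalent to m^3 (e.g. m³).
The given unit 'm³/s' reduces to m^3 / s. Of the listed options, that is the dimensionality of volumetric flow rate.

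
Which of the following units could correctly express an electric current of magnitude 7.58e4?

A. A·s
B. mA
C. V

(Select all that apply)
B

electric current has SI base units: A

Checking each option against A:
  A. A·s: ✗ does not match
  B. mA: ✓ matches
  C. V: ✗ does not match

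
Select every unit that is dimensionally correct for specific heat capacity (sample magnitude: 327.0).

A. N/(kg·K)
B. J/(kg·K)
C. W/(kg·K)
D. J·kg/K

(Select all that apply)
B

specific heat capacity has SI base units: m^2 / (s^2 * K)

Checking each option against m^2 / (s^2 * K):
  A. N/(kg·K): ✗ does not match
  B. J/(kg·K): ✓ matches
  C. W/(kg·K): ✗ does not match
  D. J·kg/K: ✗ does not match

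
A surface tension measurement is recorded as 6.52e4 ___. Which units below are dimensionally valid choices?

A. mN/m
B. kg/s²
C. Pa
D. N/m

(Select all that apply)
A, B, D

surface tension has SI base units: kg / s^2

Checking each option against kg / s^2:
  A. mN/m: ✓ matches
  B. kg/s²: ✓ matches
  C. Pa: ✗ does not match
  D. N/m: ✓ matches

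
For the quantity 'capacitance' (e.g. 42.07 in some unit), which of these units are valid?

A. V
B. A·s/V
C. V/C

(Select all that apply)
B

capacitance has SI base units: A^2 * s^4 / (kg * m^2)

Checking each option against A^2 * s^4 / (kg * m^2):
  A. V: ✗ does not match
  B. A·s/V: ✓ matches
  C. V/C: ✗ does not match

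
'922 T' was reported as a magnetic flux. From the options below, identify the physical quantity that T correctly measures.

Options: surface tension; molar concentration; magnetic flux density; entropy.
magnetic flux density

magnetic flux should have units dimensionally equivalent to kg * m^2 / (A * s^2) (e.g. Wb).
The given unit 'T' reduces to kg / (A * s^2). Of the listed options, that is the dimensionality of magnetic flux density.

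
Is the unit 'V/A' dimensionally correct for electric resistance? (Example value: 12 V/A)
Yes

electric resistance has SI base units: kg * m^2 / (A^2 * s^3)
V/A reduces to the same SI base units, so it is a valid unit for electric resistance.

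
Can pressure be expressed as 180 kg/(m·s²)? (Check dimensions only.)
Yes

pressure has SI base units: kg / (m * s^2)
kg/(m·s²) reduces to the same SI base units, so it is a valid unit for pressure.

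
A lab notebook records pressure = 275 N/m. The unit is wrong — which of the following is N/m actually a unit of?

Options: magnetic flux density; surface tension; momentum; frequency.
surface tension

pressure should have units dimensionally equivalent to kg / (m * s^2) (e.g. Pa).
The given unit 'N/m' reduces to kg / s^2. Of the listed options, that is the dimensionality of surface tension.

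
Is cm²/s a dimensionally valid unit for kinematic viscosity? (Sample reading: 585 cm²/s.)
Yes

kinematic viscosity has SI base units: m^2 / s
cm²/s reduces to the same SI base units, so it is a valid unit for kinematic viscosity.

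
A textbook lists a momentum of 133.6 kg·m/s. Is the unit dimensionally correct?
Yes

momentum has SI base units: kg * m / s
kg·m/s reduces to the same SI base units, so it is a valid unit for momentum.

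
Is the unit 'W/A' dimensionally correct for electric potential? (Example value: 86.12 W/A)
Yes

electric potential has SI base units: kg * m^2 / (A * s^3)
W/A reduces to the same SI base units, so it is a valid unit for electric potential.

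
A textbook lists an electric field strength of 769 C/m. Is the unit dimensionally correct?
No

electric field strength has SI base units: kg * m / (A * s^3)
C/m does NOT reduce to kg * m / (A * s^3); a valid unit for electric field strength would be e.g. V/m.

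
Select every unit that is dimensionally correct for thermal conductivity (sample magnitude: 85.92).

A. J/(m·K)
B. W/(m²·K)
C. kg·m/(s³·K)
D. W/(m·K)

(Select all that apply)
C, D

thermal conductivity has SI base units: kg * m / (s^3 * K)

Checking each option against kg * m / (s^3 * K):
  A. J/(m·K): ✗ does not match
  B. W/(m²·K): ✗ does not match
  C. kg·m/(s³·K): ✓ matches
  D. W/(m·K): ✓ matches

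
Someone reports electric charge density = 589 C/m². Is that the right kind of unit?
No

electric charge density has SI base units: A * s / m^3
C/m² does NOT reduce to A * s / m^3; a valid unit for electric charge density would be e.g. C/m³.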